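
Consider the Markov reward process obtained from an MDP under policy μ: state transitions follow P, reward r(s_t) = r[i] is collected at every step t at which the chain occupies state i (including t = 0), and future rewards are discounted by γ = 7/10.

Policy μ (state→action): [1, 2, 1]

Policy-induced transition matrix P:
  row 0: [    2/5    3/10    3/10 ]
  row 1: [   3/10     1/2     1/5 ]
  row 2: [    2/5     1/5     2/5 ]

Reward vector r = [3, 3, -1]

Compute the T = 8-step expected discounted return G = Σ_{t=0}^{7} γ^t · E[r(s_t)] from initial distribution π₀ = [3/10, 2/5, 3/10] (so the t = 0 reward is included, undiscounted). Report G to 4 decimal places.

t=0: π = [0.3000, 0.4000, 0.3000], E[r] = 1.8000, γ^t·E[r] = 1.800000, running G = 1.800000
t=1: π = [0.3600, 0.3500, 0.2900], E[r] = 1.8400, γ^t·E[r] = 1.288000, running G = 3.088000
t=2: π = [0.3650, 0.3410, 0.2940], E[r] = 1.8240, γ^t·E[r] = 0.893760, running G = 3.981760
t=3: π = [0.3659, 0.3388, 0.2953], E[r] = 1.8188, γ^t·E[r] = 0.623848, running G = 4.605608
t=4: π = [0.3661, 0.3382, 0.2957], E[r] = 1.8174, γ^t·E[r] = 0.436358, running G = 5.041966
t=5: π = [0.3662, 0.3381, 0.2957], E[r] = 1.8170, γ^t·E[r] = 0.305389, running G = 5.347355
t=6: π = [0.3662, 0.3380, 0.2958], E[r] = 1.8169, γ^t·E[r] = 0.213761, running G = 5.561115
t=7: π = [0.3662, 0.3380, 0.2958], E[r] = 1.8169, γ^t·E[r] = 0.149630, running G = 5.710746

G = 5.7107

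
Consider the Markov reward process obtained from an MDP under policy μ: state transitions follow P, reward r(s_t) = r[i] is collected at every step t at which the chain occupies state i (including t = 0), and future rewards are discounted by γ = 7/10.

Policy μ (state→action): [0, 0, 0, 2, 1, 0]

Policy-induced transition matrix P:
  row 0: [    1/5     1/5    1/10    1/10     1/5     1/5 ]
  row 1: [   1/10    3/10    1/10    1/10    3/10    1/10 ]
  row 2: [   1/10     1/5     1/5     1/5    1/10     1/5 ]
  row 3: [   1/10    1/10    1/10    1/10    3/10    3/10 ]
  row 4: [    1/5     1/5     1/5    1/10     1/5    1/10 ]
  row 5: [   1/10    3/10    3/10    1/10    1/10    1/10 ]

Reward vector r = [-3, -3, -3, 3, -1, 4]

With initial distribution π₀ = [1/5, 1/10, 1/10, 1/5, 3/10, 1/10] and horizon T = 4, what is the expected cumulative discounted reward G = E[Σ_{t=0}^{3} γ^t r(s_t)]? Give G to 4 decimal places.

G = -1.7012

t=0: π = [0.2000, 0.1000, 0.1000, 0.2000, 0.3000, 0.1000], E[r] = -0.5000, γ^t·E[r] = -0.500000, running G = -0.500000
t=1: π = [0.1500, 0.2000, 0.1600, 0.1100, 0.2100, 0.1700], E[r] = -0.7300, γ^t·E[r] = -0.511000, running G = -1.011000
t=2: π = [0.1360, 0.2260, 0.1710, 0.1160, 0.1980, 0.1530], E[r] = -0.8370, γ^t·E[r] = -0.410130, running G = -1.421130
t=3: π = [0.1334, 0.2263, 0.1675, 0.1171, 0.2018, 0.1539], E[r] = -0.8165, γ^t·E[r] = -0.280060, running G = -1.701190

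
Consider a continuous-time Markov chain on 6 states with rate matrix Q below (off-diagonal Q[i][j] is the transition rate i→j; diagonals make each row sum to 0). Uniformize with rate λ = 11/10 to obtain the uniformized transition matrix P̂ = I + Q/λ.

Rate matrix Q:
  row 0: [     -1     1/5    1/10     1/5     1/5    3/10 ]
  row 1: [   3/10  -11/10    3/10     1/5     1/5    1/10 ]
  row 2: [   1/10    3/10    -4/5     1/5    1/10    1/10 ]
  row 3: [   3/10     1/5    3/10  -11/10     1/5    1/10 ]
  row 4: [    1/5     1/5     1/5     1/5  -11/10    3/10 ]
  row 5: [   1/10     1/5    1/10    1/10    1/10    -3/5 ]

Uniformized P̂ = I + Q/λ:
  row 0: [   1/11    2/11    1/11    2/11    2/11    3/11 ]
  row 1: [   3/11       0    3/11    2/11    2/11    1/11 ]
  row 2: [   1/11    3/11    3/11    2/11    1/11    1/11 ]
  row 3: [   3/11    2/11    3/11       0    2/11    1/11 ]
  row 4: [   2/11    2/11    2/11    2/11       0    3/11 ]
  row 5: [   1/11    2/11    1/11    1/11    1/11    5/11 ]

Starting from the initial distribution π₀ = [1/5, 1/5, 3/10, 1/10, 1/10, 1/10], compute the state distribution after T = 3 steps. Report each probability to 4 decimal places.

t=0: π = [0.2000, 0.2000, 0.3000, 0.1000, 0.1000, 0.1000]
t=1: π = [0.1545, 0.1727, 0.2091, 0.1545, 0.1273, 0.1818]
t=2: π = [0.1620, 0.1694, 0.2000, 0.1372, 0.1231, 0.2083]
t=3: π = [0.1579, 0.1692, 0.1942, 0.1379, 0.1223, 0.2185]

π = [0.1579, 0.1692, 0.1942, 0.1379, 0.1223, 0.2185]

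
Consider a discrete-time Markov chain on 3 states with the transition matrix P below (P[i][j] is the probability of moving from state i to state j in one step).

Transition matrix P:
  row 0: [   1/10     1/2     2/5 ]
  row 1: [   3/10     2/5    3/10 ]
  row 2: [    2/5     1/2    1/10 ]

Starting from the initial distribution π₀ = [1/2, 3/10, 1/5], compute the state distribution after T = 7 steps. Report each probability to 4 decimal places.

π = [0.2727, 0.4545, 0.2728]

t=0: π = [0.5000, 0.3000, 0.2000]
t=1: π = [0.2200, 0.4700, 0.3100]
t=2: π = [0.2870, 0.4530, 0.2600]
t=3: π = [0.2686, 0.4547, 0.2767]
t=4: π = [0.2740, 0.4545, 0.2715]
t=5: π = [0.2724, 0.4545, 0.2731]
t=6: π = [0.2728, 0.4545, 0.2726]
t=7: π = [0.2727, 0.4545, 0.2728]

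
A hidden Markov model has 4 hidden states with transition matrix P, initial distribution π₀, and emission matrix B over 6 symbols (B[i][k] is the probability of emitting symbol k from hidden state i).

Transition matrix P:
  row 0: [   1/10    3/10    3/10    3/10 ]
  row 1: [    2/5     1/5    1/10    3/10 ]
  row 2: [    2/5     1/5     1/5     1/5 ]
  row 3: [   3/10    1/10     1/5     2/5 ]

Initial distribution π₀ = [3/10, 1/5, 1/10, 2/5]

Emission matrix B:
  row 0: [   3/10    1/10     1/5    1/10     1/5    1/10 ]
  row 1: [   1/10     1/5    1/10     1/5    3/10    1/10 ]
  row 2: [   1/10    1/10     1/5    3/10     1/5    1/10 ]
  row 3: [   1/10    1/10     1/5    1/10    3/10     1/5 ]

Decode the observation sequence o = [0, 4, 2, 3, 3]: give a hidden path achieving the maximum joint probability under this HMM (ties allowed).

t=0: δ = [9.000e-02, 2.000e-02, 1.000e-02, 4.000e-02]  (obs o_0=0)
t=1: δ = [2.400e-03, 8.100e-03, 5.400e-03, 8.100e-03]  ψ = [3, 0, 0, 0]  (obs o_1=4)
t=2: δ = [6.480e-04, 1.620e-04, 3.240e-04, 6.480e-04]  ψ = [1, 1, 3, 3]  (obs o_2=2)
t=3: δ = [1.944e-05, 3.888e-05, 5.832e-05, 2.592e-05]  ψ = [3, 0, 0, 3]  (obs o_3=3)
t=4: δ = [2.333e-06, 2.333e-06, 3.499e-06, 1.166e-06]  ψ = [2, 2, 2, 1]  (obs o_4=3)
backtrack: best end state = 2; path = [0, 1, 0, 2, 2]

path = [0, 1, 0, 2, 2]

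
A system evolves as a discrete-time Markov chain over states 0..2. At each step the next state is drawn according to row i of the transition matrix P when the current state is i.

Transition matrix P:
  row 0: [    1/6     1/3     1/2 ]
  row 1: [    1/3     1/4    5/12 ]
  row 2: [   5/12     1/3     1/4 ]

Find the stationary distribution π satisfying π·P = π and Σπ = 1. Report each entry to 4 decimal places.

Balance equations π_j = Σ_i π_i·P[i][j]:
  π_0 = 1/6·π_0 + 1/3·π_1 + 5/12·π_2
  π_1 = 1/3·π_0 + 1/4·π_1 + 1/3·π_2
  normalize: π_0 + π_1 + π_2 = 1
Solving the linear system gives exactly π = [61/195, 4/13, 74/195].

π = [0.3128, 0.3077, 0.3795]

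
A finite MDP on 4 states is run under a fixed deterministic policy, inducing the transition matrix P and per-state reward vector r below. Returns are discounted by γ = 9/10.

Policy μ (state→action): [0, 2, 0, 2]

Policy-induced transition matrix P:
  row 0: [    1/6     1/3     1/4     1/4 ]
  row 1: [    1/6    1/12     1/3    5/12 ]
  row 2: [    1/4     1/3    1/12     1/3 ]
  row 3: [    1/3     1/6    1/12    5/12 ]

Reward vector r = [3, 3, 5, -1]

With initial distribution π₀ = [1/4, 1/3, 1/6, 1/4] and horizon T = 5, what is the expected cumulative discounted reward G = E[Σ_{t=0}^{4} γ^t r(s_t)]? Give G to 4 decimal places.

G = 8.2911

t=0: π = [0.2500, 0.3333, 0.1667, 0.2500], E[r] = 2.3333, γ^t·E[r] = 2.333333, running G = 2.333333
t=1: π = [0.2222, 0.2083, 0.2083, 0.3611], E[r] = 1.9722, γ^t·E[r] = 1.775000, running G = 4.108333
t=2: π = [0.2442, 0.2211, 0.1725, 0.3623], E[r] = 1.8958, γ^t·E[r] = 1.535625, running G = 5.643958
t=3: π = [0.2414, 0.2177, 0.1793, 0.3616], E[r] = 1.9122, γ^t·E[r] = 1.394016, running G = 7.037974
t=4: π = [0.2419, 0.2186, 0.1780, 0.3615], E[r] = 1.9100, γ^t·E[r] = 1.253169, running G = 8.291143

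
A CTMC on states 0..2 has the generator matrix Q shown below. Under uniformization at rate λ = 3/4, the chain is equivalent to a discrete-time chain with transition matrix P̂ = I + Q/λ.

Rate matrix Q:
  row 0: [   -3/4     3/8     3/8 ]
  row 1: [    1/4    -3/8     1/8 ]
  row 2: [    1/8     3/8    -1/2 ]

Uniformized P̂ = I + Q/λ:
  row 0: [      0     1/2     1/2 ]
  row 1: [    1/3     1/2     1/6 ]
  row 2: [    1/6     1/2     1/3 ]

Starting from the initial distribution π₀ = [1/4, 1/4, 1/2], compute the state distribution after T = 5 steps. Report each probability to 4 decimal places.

π = [0.2142, 0.5000, 0.2858]

t=0: π = [0.2500, 0.2500, 0.5000]
t=1: π = [0.1667, 0.5000, 0.3333]
t=2: π = [0.2222, 0.5000, 0.2778]
t=3: π = [0.2130, 0.5000, 0.2870]
t=4: π = [0.2145, 0.5000, 0.2855]
t=5: π = [0.2142, 0.5000, 0.2858]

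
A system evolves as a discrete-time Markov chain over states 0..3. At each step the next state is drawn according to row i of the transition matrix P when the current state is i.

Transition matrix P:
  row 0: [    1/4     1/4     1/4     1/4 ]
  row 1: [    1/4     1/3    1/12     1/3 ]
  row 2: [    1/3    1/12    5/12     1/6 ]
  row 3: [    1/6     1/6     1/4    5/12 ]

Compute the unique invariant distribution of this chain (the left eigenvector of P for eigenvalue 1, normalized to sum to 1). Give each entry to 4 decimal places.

π = [0.2472, 0.1987, 0.2603, 0.2938]

Balance equations π_j = Σ_i π_i·P[i][j]:
  π_0 = 1/4·π_0 + 1/4·π_1 + 1/3·π_2 + 1/6·π_3
  π_1 = 1/4·π_0 + 1/3·π_1 + 1/12·π_2 + 1/6·π_3
  π_2 = 1/4·π_0 + 1/12·π_1 + 5/12·π_2 + 1/4·π_3
  normalize: π_0 + π_1 + π_2 + π_3 = 1
Solving the linear system gives exactly π = [265/1072, 213/1072, 279/1072, 315/1072].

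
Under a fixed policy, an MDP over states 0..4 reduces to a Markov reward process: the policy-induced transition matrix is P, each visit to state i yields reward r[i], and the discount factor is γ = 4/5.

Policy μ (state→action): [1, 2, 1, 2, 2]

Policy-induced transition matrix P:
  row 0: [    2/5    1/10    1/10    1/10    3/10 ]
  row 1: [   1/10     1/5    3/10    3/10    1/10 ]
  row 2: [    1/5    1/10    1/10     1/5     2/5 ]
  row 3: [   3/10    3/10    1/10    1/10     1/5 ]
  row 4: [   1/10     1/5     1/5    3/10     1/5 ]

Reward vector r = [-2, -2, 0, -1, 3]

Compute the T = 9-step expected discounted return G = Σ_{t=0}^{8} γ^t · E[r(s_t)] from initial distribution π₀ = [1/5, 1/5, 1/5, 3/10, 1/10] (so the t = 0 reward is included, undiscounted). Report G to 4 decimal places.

G = -1.8140

t=0: π = [0.2000, 0.2000, 0.2000, 0.3000, 0.1000], E[r] = -0.8000, γ^t·E[r] = -0.800000, running G = -0.800000
t=1: π = [0.2400, 0.1900, 0.1500, 0.1800, 0.2400], E[r] = -0.3200, γ^t·E[r] = -0.256000, running G = -1.056000
t=2: π = [0.2230, 0.1790, 0.1620, 0.2010, 0.2350], E[r] = -0.3000, γ^t·E[r] = -0.192000, running G = -1.248000
t=3: π = [0.2233, 0.1816, 0.1593, 0.1990, 0.2368], E[r] = -0.2984, γ^t·E[r] = -0.152781, running G = -1.400781
t=4: π = [0.2227, 0.1816, 0.1600, 0.1996, 0.2360], E[r] = -0.3002, γ^t·E[r] = -0.122978, running G = -1.523759
t=5: π = [0.2227, 0.1817, 0.1599, 0.1995, 0.2361], E[r] = -0.3001, γ^t·E[r] = -0.098325, running G = -1.622084
t=6: π = [0.2227, 0.1817, 0.1599, 0.1996, 0.2361], E[r] = -0.3001, γ^t·E[r] = -0.078668, running G = -1.700752
t=7: π = [0.2227, 0.1817, 0.1599, 0.1996, 0.2361], E[r] = -0.3001, γ^t·E[r] = -0.062934, running G = -1.763686
t=8: π = [0.2227, 0.1817, 0.1599, 0.1996, 0.2361], E[r] = -0.3001, γ^t·E[r] = -0.050347, running G = -1.814033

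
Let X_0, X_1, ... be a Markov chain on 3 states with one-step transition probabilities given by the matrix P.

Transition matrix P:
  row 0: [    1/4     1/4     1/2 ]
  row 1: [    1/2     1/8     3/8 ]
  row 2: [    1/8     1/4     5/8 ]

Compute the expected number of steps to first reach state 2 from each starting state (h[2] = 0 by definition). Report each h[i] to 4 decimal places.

h = [2.1176, 2.3529, 0.0000]

First-step conditioning: h[2] = 0; for i ≠ 2, h[i] = 1 + Σ_k P[i][k]·h[k].
  h[0] = 1 + 1/4·h[0] + 1/4·h[1]
  h[1] = 1 + 1/2·h[0] + 1/8·h[1]
Solving the 2×2 linear system over states ≠ 2 gives exactly h = [36/17, 40/17, 0] (h[2] = 0 is the target).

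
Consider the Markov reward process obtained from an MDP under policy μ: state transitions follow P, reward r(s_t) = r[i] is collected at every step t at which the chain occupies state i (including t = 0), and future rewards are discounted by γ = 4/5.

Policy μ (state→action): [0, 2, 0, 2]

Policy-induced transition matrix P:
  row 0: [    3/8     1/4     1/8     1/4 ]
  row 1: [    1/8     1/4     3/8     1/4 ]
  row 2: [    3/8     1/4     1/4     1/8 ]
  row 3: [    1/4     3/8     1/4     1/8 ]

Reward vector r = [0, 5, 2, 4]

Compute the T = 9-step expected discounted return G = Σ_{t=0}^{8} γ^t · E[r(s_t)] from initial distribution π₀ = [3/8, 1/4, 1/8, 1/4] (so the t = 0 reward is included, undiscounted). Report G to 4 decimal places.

t=0: π = [0.3750, 0.2500, 0.1250, 0.2500], E[r] = 2.5000, γ^t·E[r] = 2.500000, running G = 2.500000
t=1: π = [0.2813, 0.2813, 0.2344, 0.2031], E[r] = 2.6875, γ^t·E[r] = 2.150000, running G = 4.650000
t=2: π = [0.2793, 0.2754, 0.2500, 0.1953], E[r] = 2.6582, γ^t·E[r] = 1.701250, running G = 6.351250
t=3: π = [0.2817, 0.2744, 0.2495, 0.1943], E[r] = 2.6484, γ^t·E[r] = 1.356000, running G = 7.707250
t=4: π = [0.2821, 0.2743, 0.2491, 0.1945], E[r] = 2.6477, γ^t·E[r] = 1.084500, running G = 8.791750
t=5: π = [0.2821, 0.2743, 0.2490, 0.1945], E[r] = 2.6478, γ^t·E[r] = 0.867638, running G = 9.659388
t=6: π = [0.2821, 0.2743, 0.2490, 0.1946], E[r] = 2.6479, γ^t·E[r] = 0.694120, running G = 10.353508
t=7: π = [0.2821, 0.2743, 0.2490, 0.1946], E[r] = 2.6479, γ^t·E[r] = 0.555297, running G = 10.908804
t=8: π = [0.2821, 0.2743, 0.2490, 0.1946], E[r] = 2.6479, γ^t·E[r] = 0.444237, running G = 11.353041

G = 11.3530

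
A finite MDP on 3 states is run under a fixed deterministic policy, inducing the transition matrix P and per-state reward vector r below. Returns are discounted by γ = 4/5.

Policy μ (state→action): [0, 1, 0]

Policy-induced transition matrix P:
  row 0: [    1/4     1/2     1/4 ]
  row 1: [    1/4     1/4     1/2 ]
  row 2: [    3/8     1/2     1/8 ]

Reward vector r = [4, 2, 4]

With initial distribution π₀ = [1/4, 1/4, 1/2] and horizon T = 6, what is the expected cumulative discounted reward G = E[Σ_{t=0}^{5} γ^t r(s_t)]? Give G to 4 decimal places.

G = 12.0557

t=0: π = [0.2500, 0.2500, 0.5000], E[r] = 3.5000, γ^t·E[r] = 3.500000, running G = 3.500000
t=1: π = [0.3125, 0.4375, 0.2500], E[r] = 3.1250, γ^t·E[r] = 2.500000, running G = 6.000000
t=2: π = [0.2813, 0.3906, 0.3281], E[r] = 3.2188, γ^t·E[r] = 2.060000, running G = 8.060000
t=3: π = [0.2910, 0.4023, 0.3066], E[r] = 3.1953, γ^t·E[r] = 1.636000, running G = 9.696000
t=4: π = [0.2883, 0.3994, 0.3123], E[r] = 3.2012, γ^t·E[r] = 1.311200, running G = 11.007200
t=5: π = [0.2890, 0.4001, 0.3108], E[r] = 3.1997, γ^t·E[r] = 1.048480, running G = 12.055680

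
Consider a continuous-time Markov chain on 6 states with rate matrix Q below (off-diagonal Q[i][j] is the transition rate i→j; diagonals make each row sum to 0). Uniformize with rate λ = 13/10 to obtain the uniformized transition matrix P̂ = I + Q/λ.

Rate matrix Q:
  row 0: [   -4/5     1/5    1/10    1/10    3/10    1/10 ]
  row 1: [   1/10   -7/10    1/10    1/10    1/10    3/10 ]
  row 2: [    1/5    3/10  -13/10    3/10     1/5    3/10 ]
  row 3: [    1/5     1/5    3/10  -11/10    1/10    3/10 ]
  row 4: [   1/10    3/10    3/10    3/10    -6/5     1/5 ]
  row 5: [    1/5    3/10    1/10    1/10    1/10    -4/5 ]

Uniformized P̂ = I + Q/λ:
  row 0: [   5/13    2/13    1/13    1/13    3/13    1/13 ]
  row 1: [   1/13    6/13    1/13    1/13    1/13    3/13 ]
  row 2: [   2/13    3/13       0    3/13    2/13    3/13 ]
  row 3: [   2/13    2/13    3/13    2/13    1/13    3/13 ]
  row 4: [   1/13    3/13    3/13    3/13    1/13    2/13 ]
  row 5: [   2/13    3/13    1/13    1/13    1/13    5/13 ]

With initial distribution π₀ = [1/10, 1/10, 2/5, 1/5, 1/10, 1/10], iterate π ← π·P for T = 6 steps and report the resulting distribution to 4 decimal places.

π = [0.1619, 0.2718, 0.1042, 0.1190, 0.1099, 0.2333]

t=0: π = [0.1000, 0.1000, 0.4000, 0.2000, 0.1000, 0.1000]
t=1: π = [0.1615, 0.2308, 0.0923, 0.1692, 0.1231, 0.2231]
t=2: π = [0.1639, 0.2586, 0.1148, 0.1231, 0.1089, 0.2308]
t=3: π = [0.1634, 0.2684, 0.1038, 0.1208, 0.1110, 0.2327]
t=4: π = [0.1624, 0.2708, 0.1046, 0.1193, 0.1100, 0.2329]
t=5: π = [0.1620, 0.2716, 0.1042, 0.1191, 0.1099, 0.2332]
t=6: π = [0.1619, 0.2718, 0.1042, 0.1190, 0.1099, 0.2333]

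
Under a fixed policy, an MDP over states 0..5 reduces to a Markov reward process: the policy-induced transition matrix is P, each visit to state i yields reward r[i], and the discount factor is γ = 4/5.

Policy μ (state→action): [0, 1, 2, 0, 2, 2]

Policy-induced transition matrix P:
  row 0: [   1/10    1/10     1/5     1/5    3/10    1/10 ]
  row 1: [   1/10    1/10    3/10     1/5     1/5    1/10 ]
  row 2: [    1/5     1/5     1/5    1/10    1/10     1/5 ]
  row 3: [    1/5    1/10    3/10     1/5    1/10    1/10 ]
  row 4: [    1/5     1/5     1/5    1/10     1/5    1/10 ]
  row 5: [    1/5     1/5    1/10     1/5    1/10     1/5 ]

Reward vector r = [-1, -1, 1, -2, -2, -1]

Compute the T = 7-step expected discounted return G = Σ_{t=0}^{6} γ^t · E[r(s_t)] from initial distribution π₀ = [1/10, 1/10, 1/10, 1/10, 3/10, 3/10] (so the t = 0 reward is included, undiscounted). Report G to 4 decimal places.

G = -3.8719

t=0: π = [0.1000, 0.1000, 0.1000, 0.1000, 0.3000, 0.3000], E[r] = -1.2000, γ^t·E[r] = -1.200000, running G = -1.200000
t=1: π = [0.1800, 0.1700, 0.1900, 0.1600, 0.1600, 0.1400], E[r] = -0.9400, γ^t·E[r] = -0.752000, running G = -1.952000
t=2: π = [0.1650, 0.1490, 0.2190, 0.1650, 0.1690, 0.1330], E[r] = -0.8960, γ^t·E[r] = -0.573440, running G = -2.525440
t=3: π = [0.1686, 0.1521, 0.2181, 0.1612, 0.1648, 0.1352], E[r] = -0.8898, γ^t·E[r] = -0.455578, running G = -2.981018
t=4: π = [0.1679, 0.1518, 0.2178, 0.1617, 0.1654, 0.1353], E[r] = -0.8915, γ^t·E[r] = -0.365158, running G = -3.346176
t=5: π = [0.1680, 0.1519, 0.2178, 0.1617, 0.1653, 0.1353], E[r] = -0.8913, γ^t·E[r] = -0.292077, running G = -3.638253
t=6: π = [0.1680, 0.1518, 0.2178, 0.1617, 0.1653, 0.1353], E[r] = -0.8914, γ^t·E[r] = -0.233666, running G = -3.871919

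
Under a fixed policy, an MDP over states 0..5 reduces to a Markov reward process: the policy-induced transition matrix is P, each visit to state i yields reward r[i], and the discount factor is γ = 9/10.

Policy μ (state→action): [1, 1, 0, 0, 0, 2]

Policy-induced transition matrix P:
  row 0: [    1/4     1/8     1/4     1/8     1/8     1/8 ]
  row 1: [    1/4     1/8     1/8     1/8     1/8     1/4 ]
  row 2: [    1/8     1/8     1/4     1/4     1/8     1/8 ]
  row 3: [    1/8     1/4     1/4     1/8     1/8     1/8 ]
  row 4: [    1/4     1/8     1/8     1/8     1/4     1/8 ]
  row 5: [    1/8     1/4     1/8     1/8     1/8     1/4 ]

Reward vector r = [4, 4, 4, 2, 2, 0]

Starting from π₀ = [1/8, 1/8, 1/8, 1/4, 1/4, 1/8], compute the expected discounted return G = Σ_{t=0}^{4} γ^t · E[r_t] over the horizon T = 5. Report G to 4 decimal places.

G = 11.0423

t=0: π = [0.1250, 0.1250, 0.1250, 0.2500, 0.2500, 0.1250], E[r] = 2.5000, γ^t·E[r] = 2.500000, running G = 2.500000
t=1: π = [0.1875, 0.1719, 0.1875, 0.1406, 0.1563, 0.1563], E[r] = 2.7813, γ^t·E[r] = 2.503125, running G = 5.003125
t=2: π = [0.1895, 0.1621, 0.1895, 0.1484, 0.1445, 0.1660], E[r] = 2.7500, γ^t·E[r] = 2.227500, running G = 7.230625
t=3: π = [0.1870, 0.1643, 0.1909, 0.1487, 0.1431, 0.1660], E[r] = 2.7524, γ^t·E[r] = 2.006530, running G = 9.237155
t=4: π = [0.1868, 0.1643, 0.1908, 0.1489, 0.1429, 0.1663], E[r] = 2.7513, γ^t·E[r] = 1.805156, running G = 11.042311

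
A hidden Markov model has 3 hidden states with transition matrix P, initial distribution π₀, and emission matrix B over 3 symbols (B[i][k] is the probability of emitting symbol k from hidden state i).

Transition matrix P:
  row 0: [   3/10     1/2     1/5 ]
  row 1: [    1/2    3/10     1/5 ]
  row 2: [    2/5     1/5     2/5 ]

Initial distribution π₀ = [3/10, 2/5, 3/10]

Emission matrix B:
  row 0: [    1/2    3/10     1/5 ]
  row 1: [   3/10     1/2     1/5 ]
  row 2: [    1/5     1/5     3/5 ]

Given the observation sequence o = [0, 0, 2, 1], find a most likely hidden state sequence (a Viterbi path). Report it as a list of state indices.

path = [0, 1, 0, 1]

t=0: δ = [1.500e-01, 1.200e-01, 6.000e-02]  (obs o_0=0)
t=1: δ = [3.000e-02, 2.250e-02, 6.000e-03]  ψ = [1, 0, 0]  (obs o_1=0)
t=2: δ = [2.250e-03, 3.000e-03, 3.600e-03]  ψ = [1, 0, 0]  (obs o_2=2)
t=3: δ = [4.500e-04, 5.625e-04, 2.880e-04]  ψ = [1, 0, 2]  (obs o_3=1)
backtrack: best end state = 1; path = [0, 1, 0, 1]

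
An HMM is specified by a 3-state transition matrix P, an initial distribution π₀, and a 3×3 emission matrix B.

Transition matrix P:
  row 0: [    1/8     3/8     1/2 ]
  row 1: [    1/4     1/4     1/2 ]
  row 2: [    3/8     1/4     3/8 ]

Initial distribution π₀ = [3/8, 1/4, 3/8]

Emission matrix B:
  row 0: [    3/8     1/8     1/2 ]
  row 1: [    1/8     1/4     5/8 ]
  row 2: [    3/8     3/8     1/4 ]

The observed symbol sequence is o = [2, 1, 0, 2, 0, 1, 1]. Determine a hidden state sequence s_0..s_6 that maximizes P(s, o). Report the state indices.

t=0: δ = [1.875e-01, 1.562e-01, 9.375e-02]  (obs o_0=2)
t=1: δ = [4.883e-03, 1.758e-02, 3.516e-02]  ψ = [1, 0, 0]  (obs o_1=1)
t=2: δ = [4.944e-03, 1.099e-03, 4.944e-03]  ψ = [2, 2, 2]  (obs o_2=0)
t=3: δ = [9.270e-04, 1.159e-03, 6.180e-04]  ψ = [2, 0, 0]  (obs o_3=2)
t=4: δ = [1.086e-04, 4.345e-05, 2.173e-04]  ψ = [1, 0, 1]  (obs o_4=0)
t=5: δ = [1.018e-05, 1.358e-05, 3.055e-05]  ψ = [2, 2, 2]  (obs o_5=1)
t=6: δ = [1.432e-06, 1.910e-06, 4.296e-06]  ψ = [2, 2, 2]  (obs o_6=1)
backtrack: best end state = 2; path = [0, 2, 0, 1, 2, 2, 2]

path = [0, 2, 0, 1, 2, 2, 2]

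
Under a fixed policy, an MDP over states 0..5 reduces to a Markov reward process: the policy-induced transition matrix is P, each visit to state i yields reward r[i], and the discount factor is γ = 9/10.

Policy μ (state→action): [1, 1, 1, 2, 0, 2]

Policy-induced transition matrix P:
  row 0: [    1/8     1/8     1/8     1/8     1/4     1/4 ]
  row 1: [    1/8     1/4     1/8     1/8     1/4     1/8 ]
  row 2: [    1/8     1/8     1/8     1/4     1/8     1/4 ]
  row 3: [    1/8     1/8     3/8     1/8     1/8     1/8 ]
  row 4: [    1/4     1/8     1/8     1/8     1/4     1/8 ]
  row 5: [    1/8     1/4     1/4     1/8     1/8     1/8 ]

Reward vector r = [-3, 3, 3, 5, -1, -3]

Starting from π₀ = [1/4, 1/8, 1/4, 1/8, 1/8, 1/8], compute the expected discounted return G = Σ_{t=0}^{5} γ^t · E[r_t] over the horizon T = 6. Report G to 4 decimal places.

t=0: π = [0.2500, 0.1250, 0.2500, 0.1250, 0.1250, 0.1250], E[r] = 0.5000, γ^t·E[r] = 0.500000, running G = 0.500000
t=1: π = [0.1406, 0.1563, 0.1719, 0.1563, 0.1875, 0.1875], E[r] = 0.5938, γ^t·E[r] = 0.534375, running G = 1.034375
t=2: π = [0.1484, 0.1680, 0.1875, 0.1465, 0.1855, 0.1641], E[r] = 0.6758, γ^t·E[r] = 0.547383, running G = 1.581758
t=3: π = [0.1482, 0.1665, 0.1821, 0.1484, 0.1877, 0.1670], E[r] = 0.6548, γ^t·E[r] = 0.477338, running G = 2.059096
t=4: π = [0.1485, 0.1667, 0.1830, 0.1478, 0.1878, 0.1663], E[r] = 0.6558, γ^t·E[r] = 0.430245, running G = 2.489341
t=5: π = [0.1485, 0.1666, 0.1827, 0.1479, 0.1879, 0.1664], E[r] = 0.6548, γ^t·E[r] = 0.386667, running G = 2.876008

G = 2.8760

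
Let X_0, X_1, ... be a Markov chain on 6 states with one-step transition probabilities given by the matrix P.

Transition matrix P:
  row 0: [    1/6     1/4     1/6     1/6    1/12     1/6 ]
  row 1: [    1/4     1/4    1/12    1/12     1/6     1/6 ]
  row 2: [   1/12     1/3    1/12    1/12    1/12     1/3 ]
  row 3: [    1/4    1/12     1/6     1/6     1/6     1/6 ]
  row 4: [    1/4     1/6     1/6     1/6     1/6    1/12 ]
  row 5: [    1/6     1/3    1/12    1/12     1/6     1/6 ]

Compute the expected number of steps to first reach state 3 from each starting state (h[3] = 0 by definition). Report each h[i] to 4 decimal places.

h = [8.3307, 8.9492, 9.1222, 0.0000, 8.2136, 9.0008]

First-step conditioning: h[3] = 0; for i ≠ 3, h[i] = 1 + Σ_k P[i][k]·h[k].
  h[0] = 1 + 1/6·h[0] + 1/4·h[1] + 1/6·h[2] + 1/12·h[4] + 1/6·h[5]
  h[1] = 1 + 1/4·h[0] + 1/4·h[1] + 1/12·h[2] + 1/6·h[4] + 1/6·h[5]
  h[2] = 1 + 1/12·h[0] + 1/3·h[1] + 1/12·h[2] + 1/12·h[4] + 1/3·h[5]
  h[4] = 1 + 1/4·h[0] + 1/6·h[1] + 1/6·h[2] + 1/6·h[4] + 1/12·h[5]
  h[5] = 1 + 1/6·h[0] + 1/3·h[1] + 1/12·h[2] + 1/6·h[4] + 1/6·h[5]
Solving the 5×5 linear system over states ≠ 3 gives exactly h = [21335/2561, 1763/197, 23362/2561, 0, 21035/2561, 23051/2561] (h[3] = 0 is the target).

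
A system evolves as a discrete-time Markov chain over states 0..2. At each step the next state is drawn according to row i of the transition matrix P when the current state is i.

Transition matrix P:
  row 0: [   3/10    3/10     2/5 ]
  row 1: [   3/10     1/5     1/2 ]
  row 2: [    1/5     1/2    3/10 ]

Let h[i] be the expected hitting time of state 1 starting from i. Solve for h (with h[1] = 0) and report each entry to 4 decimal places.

First-step conditioning: h[1] = 0; for i ≠ 1, h[i] = 1 + Σ_k P[i][k]·h[k].
  h[0] = 1 + 3/10·h[0] + 2/5·h[2]
  h[2] = 1 + 1/5·h[0] + 3/10·h[2]
Solving the 2×2 linear system over states ≠ 1 gives exactly h = [110/41, 0, 90/41] (h[1] = 0 is the target).

h = [2.6829, 0.0000, 2.1951]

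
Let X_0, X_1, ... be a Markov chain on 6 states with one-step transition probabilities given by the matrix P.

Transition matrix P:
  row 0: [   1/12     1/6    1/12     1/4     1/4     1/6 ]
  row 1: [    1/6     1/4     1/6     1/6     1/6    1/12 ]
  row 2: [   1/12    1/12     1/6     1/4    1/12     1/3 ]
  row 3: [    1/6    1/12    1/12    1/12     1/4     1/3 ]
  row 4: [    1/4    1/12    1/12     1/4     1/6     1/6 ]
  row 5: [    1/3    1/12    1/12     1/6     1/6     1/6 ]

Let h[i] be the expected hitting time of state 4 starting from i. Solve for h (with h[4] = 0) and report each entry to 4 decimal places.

h = [4.8928, 5.3857, 5.8040, 4.9098, 0.0000, 5.2580]

First-step conditioning: h[4] = 0; for i ≠ 4, h[i] = 1 + Σ_k P[i][k]·h[k].
  h[0] = 1 + 1/12·h[0] + 1/6·h[1] + 1/12·h[2] + 1/4·h[3] + 1/6·h[5]
  h[1] = 1 + 1/6·h[0] + 1/4·h[1] + 1/6·h[2] + 1/6·h[3] + 1/12·h[5]
  h[2] = 1 + 1/12·h[0] + 1/12·h[1] + 1/6·h[2] + 1/4·h[3] + 1/3·h[5]
  h[3] = 1 + 1/6·h[0] + 1/12·h[1] + 1/12·h[2] + 1/12·h[3] + 1/3·h[5]
  h[5] = 1 + 1/3·h[0] + 1/12·h[1] + 1/12·h[2] + 1/6·h[3] + 1/6·h[5]
Solving the 5×5 linear system over states ≠ 4 gives exactly h = [13646/2789, 45062/8367, 48562/8367, 41080/8367, 0, 43994/8367] (h[4] = 0 is the target).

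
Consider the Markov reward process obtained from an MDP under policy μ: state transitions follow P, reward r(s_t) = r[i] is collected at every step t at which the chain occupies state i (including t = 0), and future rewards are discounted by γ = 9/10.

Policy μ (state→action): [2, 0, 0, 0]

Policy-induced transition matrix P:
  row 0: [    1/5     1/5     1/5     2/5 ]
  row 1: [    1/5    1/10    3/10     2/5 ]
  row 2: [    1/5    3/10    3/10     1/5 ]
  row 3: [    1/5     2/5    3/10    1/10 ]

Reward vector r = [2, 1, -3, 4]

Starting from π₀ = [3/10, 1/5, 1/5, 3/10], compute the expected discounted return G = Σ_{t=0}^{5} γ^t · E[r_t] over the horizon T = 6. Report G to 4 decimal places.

t=0: π = [0.3000, 0.2000, 0.2000, 0.3000], E[r] = 1.4000, γ^t·E[r] = 1.400000, running G = 1.400000
t=1: π = [0.2000, 0.2600, 0.2700, 0.2700], E[r] = 0.9300, γ^t·E[r] = 0.837000, running G = 2.237000
t=2: π = [0.2000, 0.2550, 0.2800, 0.2650], E[r] = 0.8750, γ^t·E[r] = 0.708750, running G = 2.945750
t=3: π = [0.2000, 0.2555, 0.2800, 0.2645], E[r] = 0.8735, γ^t·E[r] = 0.636782, running G = 3.582532
t=4: π = [0.2000, 0.2554, 0.2800, 0.2647], E[r] = 0.8740, γ^t·E[r] = 0.573399, running G = 4.155930
t=5: π = [0.2000, 0.2554, 0.2800, 0.2646], E[r] = 0.8738, γ^t·E[r] = 0.515979, running G = 4.671909

G = 4.6719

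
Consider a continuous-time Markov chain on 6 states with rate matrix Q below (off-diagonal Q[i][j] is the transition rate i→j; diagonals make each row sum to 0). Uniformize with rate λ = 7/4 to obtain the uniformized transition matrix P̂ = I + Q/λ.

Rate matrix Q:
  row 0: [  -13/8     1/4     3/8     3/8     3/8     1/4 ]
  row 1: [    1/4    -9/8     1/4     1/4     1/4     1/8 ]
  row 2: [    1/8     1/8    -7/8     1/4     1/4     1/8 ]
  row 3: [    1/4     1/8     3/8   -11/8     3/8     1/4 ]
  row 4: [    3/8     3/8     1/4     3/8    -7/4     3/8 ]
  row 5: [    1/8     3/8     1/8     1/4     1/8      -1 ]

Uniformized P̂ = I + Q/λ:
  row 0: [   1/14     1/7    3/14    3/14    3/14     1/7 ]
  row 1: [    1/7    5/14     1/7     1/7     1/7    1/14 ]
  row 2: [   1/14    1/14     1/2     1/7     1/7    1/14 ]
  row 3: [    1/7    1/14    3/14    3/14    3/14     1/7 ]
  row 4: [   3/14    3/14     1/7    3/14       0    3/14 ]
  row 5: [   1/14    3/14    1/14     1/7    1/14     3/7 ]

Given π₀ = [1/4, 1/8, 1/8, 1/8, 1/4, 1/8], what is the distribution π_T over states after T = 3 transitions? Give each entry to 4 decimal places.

t=0: π = [0.2500, 0.1250, 0.1250, 0.1250, 0.2500, 0.1250]
t=1: π = [0.1250, 0.1786, 0.2054, 0.1875, 0.1250, 0.1786]
t=2: π = [0.1154, 0.1747, 0.2258, 0.1741, 0.1346, 0.1754]
t=3: π = [0.1156, 0.1739, 0.2316, 0.1732, 0.1318, 0.1740]

π = [0.1156, 0.1739, 0.2316, 0.1732, 0.1318, 0.1740]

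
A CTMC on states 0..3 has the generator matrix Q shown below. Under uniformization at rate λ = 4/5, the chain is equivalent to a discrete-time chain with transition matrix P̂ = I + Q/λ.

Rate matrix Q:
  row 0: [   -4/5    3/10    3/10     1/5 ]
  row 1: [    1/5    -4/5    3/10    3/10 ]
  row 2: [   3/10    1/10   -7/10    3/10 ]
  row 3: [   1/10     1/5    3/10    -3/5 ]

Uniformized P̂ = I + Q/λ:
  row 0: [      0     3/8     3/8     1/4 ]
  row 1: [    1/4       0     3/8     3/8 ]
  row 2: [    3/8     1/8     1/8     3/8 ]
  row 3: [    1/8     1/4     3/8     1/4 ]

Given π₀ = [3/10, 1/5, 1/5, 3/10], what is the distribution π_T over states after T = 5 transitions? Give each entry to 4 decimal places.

t=0: π = [0.3000, 0.2000, 0.2000, 0.3000]
t=1: π = [0.1625, 0.2125, 0.3250, 0.3000]
t=2: π = [0.2125, 0.1766, 0.2938, 0.3172]
t=3: π = [0.1939, 0.1957, 0.3016, 0.3088]
t=4: π = [0.2006, 0.1876, 0.2996, 0.3122]
t=5: π = [0.1983, 0.1907, 0.3001, 0.3109]

π = [0.1983, 0.1907, 0.3001, 0.3109]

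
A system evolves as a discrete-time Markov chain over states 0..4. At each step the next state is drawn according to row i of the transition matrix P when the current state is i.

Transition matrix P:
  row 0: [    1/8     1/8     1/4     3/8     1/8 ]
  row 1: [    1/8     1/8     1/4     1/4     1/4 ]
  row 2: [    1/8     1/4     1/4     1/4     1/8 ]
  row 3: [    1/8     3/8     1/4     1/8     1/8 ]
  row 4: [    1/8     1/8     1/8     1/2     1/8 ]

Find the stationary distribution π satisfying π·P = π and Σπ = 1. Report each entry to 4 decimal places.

π = [0.1250, 0.2214, 0.2309, 0.2700, 0.1527]

Balance equations π_j = Σ_i π_i·P[i][j]:
  π_0 = 1/8·π_0 + 1/8·π_1 + 1/8·π_2 + 1/8·π_3 + 1/8·π_4
  π_1 = 1/8·π_0 + 1/8·π_1 + 1/4·π_2 + 3/8·π_3 + 1/8·π_4
  π_2 = 1/4·π_0 + 1/4·π_1 + 1/4·π_2 + 1/4·π_3 + 1/8·π_4
  π_3 = 3/8·π_0 + 1/4·π_1 + 1/4·π_2 + 1/8·π_3 + 1/2·π_4
  normalize: π_0 + π_1 + π_2 + π_3 + π_4 = 1
Solving the linear system gives exactly π = [1/8, 29/131, 121/524, 283/1048, 20/131].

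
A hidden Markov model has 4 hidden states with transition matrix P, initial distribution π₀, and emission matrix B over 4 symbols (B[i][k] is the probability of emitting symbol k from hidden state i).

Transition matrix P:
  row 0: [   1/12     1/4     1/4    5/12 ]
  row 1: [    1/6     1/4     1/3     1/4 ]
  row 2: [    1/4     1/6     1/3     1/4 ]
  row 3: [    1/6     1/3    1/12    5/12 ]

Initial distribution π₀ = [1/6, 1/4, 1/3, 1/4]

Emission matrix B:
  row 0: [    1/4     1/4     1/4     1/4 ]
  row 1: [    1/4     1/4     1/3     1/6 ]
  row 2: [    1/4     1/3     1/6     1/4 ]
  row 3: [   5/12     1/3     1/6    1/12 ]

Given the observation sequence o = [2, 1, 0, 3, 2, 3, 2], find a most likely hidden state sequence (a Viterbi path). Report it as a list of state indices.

t=0: δ = [4.167e-02, 8.333e-02, 5.556e-02, 4.167e-02]  (obs o_0=2)
t=1: δ = [3.472e-03, 5.208e-03, 9.259e-03, 6.944e-03]  ψ = [1, 1, 1, 1]  (obs o_1=1)
t=2: δ = [5.787e-04, 5.787e-04, 7.716e-04, 1.206e-03]  ψ = [2, 3, 2, 3]  (obs o_2=0)
t=3: δ = [5.023e-05, 6.698e-05, 6.430e-05, 4.186e-05]  ψ = [3, 3, 2, 3]  (obs o_3=3)
t=4: δ = [4.019e-06, 5.582e-06, 3.721e-06, 3.489e-06]  ψ = [2, 1, 1, 0]  (obs o_4=2)
t=5: δ = [2.326e-07, 2.326e-07, 4.651e-07, 1.395e-07]  ψ = [1, 1, 1, 0]  (obs o_5=3)
t=6: δ = [2.907e-08, 2.584e-08, 2.584e-08, 1.938e-08]  ψ = [2, 2, 2, 2]  (obs o_6=2)
backtrack: best end state = 0; path = [1, 3, 3, 1, 1, 2, 0]

path = [1, 3, 3, 1, 1, 2, 0]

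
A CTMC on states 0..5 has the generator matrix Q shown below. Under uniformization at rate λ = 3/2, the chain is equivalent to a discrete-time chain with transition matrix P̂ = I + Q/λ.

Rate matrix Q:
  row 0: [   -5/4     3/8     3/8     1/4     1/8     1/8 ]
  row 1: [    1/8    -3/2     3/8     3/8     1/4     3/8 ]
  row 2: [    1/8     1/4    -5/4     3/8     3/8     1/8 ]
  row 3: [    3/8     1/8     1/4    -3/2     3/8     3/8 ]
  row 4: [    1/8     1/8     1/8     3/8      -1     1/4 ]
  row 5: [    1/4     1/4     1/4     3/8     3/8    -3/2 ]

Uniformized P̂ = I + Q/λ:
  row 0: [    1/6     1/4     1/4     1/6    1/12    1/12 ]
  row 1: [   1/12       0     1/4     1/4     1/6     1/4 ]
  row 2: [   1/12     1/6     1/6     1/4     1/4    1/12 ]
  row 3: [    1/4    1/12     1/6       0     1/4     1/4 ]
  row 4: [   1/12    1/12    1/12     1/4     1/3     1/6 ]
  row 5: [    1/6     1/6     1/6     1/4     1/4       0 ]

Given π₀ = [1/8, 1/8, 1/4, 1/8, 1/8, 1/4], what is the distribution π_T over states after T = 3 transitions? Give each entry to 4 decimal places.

t=0: π = [0.1250, 0.1250, 0.2500, 0.1250, 0.1250, 0.2500]
t=1: π = [0.1354, 0.1354, 0.1771, 0.2083, 0.2292, 0.1146]
t=2: π = [0.1389, 0.1189, 0.1701, 0.1866, 0.2352, 0.1502]
t=3: π = [0.1385, 0.1233, 0.1685, 0.1918, 0.2365, 0.1413]

π = [0.1385, 0.1233, 0.1685, 0.1918, 0.2365, 0.1413]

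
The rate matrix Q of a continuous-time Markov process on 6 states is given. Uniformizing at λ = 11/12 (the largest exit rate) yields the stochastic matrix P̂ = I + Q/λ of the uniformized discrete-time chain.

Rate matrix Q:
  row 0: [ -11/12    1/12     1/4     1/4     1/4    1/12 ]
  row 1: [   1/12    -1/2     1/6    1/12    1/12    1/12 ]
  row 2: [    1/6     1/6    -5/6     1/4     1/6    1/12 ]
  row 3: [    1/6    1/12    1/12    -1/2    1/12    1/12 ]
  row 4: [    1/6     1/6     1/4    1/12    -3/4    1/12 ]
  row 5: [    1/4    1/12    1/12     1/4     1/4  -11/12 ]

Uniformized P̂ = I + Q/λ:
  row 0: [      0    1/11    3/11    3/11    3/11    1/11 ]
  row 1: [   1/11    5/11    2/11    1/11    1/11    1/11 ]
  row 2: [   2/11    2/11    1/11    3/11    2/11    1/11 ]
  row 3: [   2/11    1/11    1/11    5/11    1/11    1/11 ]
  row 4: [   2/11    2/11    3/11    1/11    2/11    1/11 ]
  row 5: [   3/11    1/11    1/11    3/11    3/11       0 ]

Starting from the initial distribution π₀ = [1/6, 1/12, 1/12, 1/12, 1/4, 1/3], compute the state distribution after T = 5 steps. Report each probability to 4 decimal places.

t=0: π = [0.1667, 0.0833, 0.0833, 0.0833, 0.2500, 0.3333]
t=1: π = [0.1742, 0.1515, 0.1742, 0.2273, 0.2121, 0.0606]
t=2: π = [0.1419, 0.1811, 0.1749, 0.2479, 0.1687, 0.0854]
t=3: π = [0.1473, 0.1880, 0.1638, 0.2542, 0.1635, 0.0831]
t=4: π = [0.1455, 0.1890, 0.1645, 0.2550, 0.1626, 0.0834]
t=5: π = [0.1458, 0.1894, 0.1641, 0.2552, 0.1623, 0.0833]

π = [0.1458, 0.1894, 0.1641, 0.2552, 0.1623, 0.0833]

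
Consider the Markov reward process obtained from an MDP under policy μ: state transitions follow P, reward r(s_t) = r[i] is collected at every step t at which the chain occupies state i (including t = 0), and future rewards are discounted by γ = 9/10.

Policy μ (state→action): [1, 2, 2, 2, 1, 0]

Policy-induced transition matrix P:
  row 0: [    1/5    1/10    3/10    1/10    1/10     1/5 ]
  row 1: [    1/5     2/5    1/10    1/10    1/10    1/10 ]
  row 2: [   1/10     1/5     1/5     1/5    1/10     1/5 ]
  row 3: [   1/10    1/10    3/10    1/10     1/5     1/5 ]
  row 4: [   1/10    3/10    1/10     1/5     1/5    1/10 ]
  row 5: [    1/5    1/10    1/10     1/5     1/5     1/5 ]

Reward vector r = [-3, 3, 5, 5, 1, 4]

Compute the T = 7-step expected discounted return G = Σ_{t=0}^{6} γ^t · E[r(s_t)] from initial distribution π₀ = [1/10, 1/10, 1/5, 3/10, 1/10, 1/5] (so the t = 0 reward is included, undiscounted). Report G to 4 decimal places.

t=0: π = [0.1000, 0.1000, 0.2000, 0.3000, 0.1000, 0.2000], E[r] = 3.4000, γ^t·E[r] = 3.400000, running G = 3.400000
t=1: π = [0.1400, 0.1700, 0.2000, 0.1500, 0.1600, 0.1800], E[r] = 2.7200, γ^t·E[r] = 2.448000, running G = 5.848000
t=2: π = [0.1490, 0.2030, 0.1780, 0.1540, 0.1490, 0.1670], E[r] = 2.6390, γ^t·E[r] = 2.137590, running G = 7.985590
t=3: π = [0.1519, 0.2085, 0.1784, 0.1494, 0.1470, 0.1648], E[r] = 2.6150, γ^t·E[r] = 1.906335, running G = 9.891925
t=4: π = [0.1525, 0.2098, 0.1781, 0.1490, 0.1461, 0.1645], E[r] = 2.6113, γ^t·E[r] = 1.713294, running G = 11.605219
t=5: π = [0.1527, 0.2100, 0.1781, 0.1489, 0.1460, 0.1644], E[r] = 2.6104, γ^t·E[r] = 1.541418, running G = 13.146637
t=6: π = [0.1527, 0.2100, 0.1781, 0.1488, 0.1459, 0.1644], E[r] = 2.6103, γ^t·E[r] = 1.387202, running G = 14.533838

G = 14.5338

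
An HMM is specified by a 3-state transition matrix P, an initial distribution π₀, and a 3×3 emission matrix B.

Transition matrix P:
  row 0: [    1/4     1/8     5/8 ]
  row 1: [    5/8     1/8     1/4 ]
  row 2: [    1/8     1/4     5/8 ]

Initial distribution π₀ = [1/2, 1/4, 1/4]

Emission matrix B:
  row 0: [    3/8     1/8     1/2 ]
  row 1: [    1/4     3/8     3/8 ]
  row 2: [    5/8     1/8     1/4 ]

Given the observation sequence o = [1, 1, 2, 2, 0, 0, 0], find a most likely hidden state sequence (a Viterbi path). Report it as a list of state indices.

path = [1, 1, 0, 2, 2, 2, 2]

t=0: δ = [6.250e-02, 9.375e-02, 3.125e-02]  (obs o_0=1)
t=1: δ = [7.324e-03, 4.395e-03, 4.883e-03]  ψ = [1, 1, 0]  (obs o_1=1)
t=2: δ = [1.373e-03, 4.578e-04, 1.144e-03]  ψ = [1, 2, 0]  (obs o_2=2)
t=3: δ = [1.717e-04, 1.073e-04, 2.146e-04]  ψ = [0, 2, 0]  (obs o_3=2)
t=4: δ = [2.515e-05, 1.341e-05, 8.382e-05]  ψ = [1, 2, 2]  (obs o_4=0)
t=5: δ = [3.929e-06, 5.239e-06, 3.274e-05]  ψ = [2, 2, 2]  (obs o_5=0)
t=6: δ = [1.535e-06, 2.046e-06, 1.279e-05]  ψ = [2, 2, 2]  (obs o_6=0)
backtrack: best end state = 2; path = [1, 1, 0, 2, 2, 2, 2]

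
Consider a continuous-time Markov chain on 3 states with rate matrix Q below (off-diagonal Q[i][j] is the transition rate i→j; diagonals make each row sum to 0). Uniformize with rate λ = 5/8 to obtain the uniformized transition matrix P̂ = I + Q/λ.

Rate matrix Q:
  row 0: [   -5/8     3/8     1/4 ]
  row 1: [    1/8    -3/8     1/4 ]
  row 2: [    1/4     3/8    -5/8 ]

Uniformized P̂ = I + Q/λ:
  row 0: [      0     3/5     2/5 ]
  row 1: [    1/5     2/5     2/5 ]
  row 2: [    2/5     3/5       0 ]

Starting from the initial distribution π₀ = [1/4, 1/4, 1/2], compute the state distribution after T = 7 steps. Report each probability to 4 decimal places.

t=0: π = [0.2500, 0.2500, 0.5000]
t=1: π = [0.2500, 0.5500, 0.2000]
t=2: π = [0.1900, 0.4900, 0.3200]
t=3: π = [0.2260, 0.5020, 0.2720]
t=4: π = [0.2092, 0.4996, 0.2912]
t=5: π = [0.2164, 0.5001, 0.2835]
t=6: π = [0.2134, 0.5000, 0.2866]
t=7: π = [0.2146, 0.5000, 0.2854]

π = [0.2146, 0.5000, 0.2854]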